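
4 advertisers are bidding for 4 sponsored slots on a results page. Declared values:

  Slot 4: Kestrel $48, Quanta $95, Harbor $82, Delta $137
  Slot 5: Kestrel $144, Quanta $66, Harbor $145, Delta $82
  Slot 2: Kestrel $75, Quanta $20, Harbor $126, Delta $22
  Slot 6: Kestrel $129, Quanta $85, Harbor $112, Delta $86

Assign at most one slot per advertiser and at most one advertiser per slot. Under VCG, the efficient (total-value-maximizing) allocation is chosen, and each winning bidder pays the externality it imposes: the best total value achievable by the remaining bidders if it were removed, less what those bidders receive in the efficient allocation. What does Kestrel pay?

Efficient allocation: Kestrel→Slot 5 ($144), Quanta→Slot 6 ($85), Harbor→Slot 2 ($126), Delta→Slot 4 ($137); total welfare W = $492.
Kestrel receives Slot 5 at value $144, so the others get W − 144 = $348.
Without Kestrel: best allocation of the remaining 3 bidders over all 4 slots is Quanta→Slot 6 ($85), Harbor→Slot 5 ($145), Delta→Slot 4 ($137), total $367.
VCG payment = (others' best without Kestrel) − (others' welfare with Kestrel) = 367 − 348 = $19.

Kestrel pays $19.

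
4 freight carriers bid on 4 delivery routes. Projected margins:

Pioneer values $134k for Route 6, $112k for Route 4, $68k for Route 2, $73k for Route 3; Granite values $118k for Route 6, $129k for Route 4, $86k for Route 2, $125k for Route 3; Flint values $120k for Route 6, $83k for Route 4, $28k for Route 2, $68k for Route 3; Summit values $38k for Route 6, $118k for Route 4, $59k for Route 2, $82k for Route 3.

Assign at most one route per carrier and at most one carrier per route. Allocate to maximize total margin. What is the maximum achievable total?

Treat this as an assignment problem: match each carrier to one route.
Optimal: Pioneer→Route 2 ($68k), Granite→Route 3 ($125k), Flint→Route 6 ($120k), Summit→Route 4 ($118k) — total 68+125+120+118 = $431k.
Column-greedy (each route in turn goes to its best remaining carrier) gives $390k, worse by 41.
Swapping Pioneer↔Summit (Pioneer→Route 4 $112k, Summit→Route 2 $59k) loses 15.

Max total: $431k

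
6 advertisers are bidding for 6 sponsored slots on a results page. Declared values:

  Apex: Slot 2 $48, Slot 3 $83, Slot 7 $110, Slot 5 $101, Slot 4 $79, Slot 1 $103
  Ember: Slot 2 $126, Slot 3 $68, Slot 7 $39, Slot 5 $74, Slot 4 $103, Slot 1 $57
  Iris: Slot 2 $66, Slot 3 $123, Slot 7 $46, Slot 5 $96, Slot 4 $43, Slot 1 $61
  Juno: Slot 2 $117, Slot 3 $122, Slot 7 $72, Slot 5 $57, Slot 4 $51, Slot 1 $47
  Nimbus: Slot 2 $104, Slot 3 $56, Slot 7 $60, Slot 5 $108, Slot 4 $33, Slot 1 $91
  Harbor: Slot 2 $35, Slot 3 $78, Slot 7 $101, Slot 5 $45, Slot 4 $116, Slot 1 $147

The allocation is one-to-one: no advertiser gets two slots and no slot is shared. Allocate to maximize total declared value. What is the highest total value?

Maximum total: $708

Optimal: Apex→Slot 7 ($110), Ember→Slot 4 ($103), Iris→Slot 3 ($123), Juno→Slot 2 ($117), Nimbus→Slot 5 ($108), Harbor→Slot 1 ($147) — total 110+103+123+117+108+147 = $708.
Column-greedy (each slot in turn goes to its best remaining advertiser) gives $630, worse by 78.
Swapping Iris↔Nimbus (Iris→Slot 5 $96, Nimbus→Slot 3 $56) loses 79.
Every other assignment is strictly worse.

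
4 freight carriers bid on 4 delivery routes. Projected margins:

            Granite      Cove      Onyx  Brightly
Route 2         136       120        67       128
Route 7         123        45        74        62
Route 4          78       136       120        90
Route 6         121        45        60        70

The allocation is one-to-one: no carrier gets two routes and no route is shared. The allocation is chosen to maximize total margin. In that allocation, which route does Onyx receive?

Onyx receives Route 7.

This is the linear assignment problem.
Optimal: Granite→Route 6 ($121k), Cove→Route 4 ($136k), Onyx→Route 7 ($74k), Brightly→Route 2 ($128k) — total 121+136+74+128 = $459k.
Row-greedy (each carrier in turn takes its best remaining route) gives $416k, worse by 43.
Swapping Brightly↔Onyx (Brightly→Route 7 $62k, Onyx→Route 2 $67k) loses 73.
No other one-to-one assignment exceeds $459k.
Onyx's own top route is Route 4 ($120k), but forcing Onyx→Route 4 and reassigning the rest optimally gives only $433k — worse by 26.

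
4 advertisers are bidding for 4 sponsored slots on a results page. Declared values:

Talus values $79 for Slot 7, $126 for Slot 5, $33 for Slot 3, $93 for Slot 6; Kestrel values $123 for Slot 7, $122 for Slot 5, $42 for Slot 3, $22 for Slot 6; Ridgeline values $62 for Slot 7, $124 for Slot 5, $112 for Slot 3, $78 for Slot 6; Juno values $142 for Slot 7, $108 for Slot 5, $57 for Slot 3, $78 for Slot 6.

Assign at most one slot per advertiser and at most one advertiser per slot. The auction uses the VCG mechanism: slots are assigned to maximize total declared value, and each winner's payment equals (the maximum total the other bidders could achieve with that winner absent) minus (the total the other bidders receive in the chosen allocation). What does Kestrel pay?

Kestrel pays $33.

Efficient allocation: Talus→Slot 6 ($93), Kestrel→Slot 5 ($122), Ridgeline→Slot 3 ($112), Juno→Slot 7 ($142); total welfare W = $469.
Kestrel receives Slot 5 at value $122, so the others get W − 122 = $347.
Without Kestrel: best allocation of the remaining 3 bidders over all 4 slots is Talus→Slot 5 ($126), Ridgeline→Slot 3 ($112), Juno→Slot 7 ($142), total $380.
VCG payment = (others' best without Kestrel) − (others' welfare with Kestrel) = 380 − 347 = $33.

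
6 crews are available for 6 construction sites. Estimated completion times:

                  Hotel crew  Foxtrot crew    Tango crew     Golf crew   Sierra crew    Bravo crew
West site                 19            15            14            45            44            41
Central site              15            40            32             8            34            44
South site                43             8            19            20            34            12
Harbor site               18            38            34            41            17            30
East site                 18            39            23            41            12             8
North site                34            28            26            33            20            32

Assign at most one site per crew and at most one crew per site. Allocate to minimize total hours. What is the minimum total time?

Optimal: Hotel crew→Harbor site (18 hours), Foxtrot crew→South site (8 hours), Tango crew→West site (14 hours), Golf crew→Central site (8 hours), Sierra crew→North site (20 hours), Bravo crew→East site (8 hours) — total 18+8+14+8+20+8 = 76 hours.
Row-greedy (each crew in turn takes its cheapest remaining site) gives 112 hours, worse by 36.
Every other assignment is strictly worse.

Min total: 76 hours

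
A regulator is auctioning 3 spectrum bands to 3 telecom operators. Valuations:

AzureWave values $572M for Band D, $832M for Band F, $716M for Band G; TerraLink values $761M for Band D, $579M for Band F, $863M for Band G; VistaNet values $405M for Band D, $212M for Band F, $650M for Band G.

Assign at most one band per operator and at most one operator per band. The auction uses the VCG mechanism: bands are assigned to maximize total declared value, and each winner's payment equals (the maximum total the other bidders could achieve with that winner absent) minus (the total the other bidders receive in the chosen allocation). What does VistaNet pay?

VistaNet pays $102M.

Efficient allocation: AzureWave→Band F ($832M), TerraLink→Band D ($761M), VistaNet→Band G ($650M); total welfare W = $2243M.
VistaNet receives Band G at value $650M, so the others get W − 650 = $1593M.
Without VistaNet: best allocation of the remaining 2 bidders over all 3 bands is AzureWave→Band F ($832M), TerraLink→Band G ($863M), total $1695M.
VCG payment = (others' best without VistaNet) − (others' welfare with VistaNet) = 1695 − 1593 = $102M.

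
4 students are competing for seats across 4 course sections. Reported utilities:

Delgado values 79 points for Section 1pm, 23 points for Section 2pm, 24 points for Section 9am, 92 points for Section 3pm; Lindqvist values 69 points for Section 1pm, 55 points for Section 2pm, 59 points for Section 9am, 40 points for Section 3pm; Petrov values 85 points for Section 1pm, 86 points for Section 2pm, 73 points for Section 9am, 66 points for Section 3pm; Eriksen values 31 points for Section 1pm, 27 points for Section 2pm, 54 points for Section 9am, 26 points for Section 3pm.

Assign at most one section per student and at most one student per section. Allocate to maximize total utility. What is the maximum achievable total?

This is the linear assignment problem.
Optimal: Delgado→Section 3pm (92 points), Lindqvist→Section 1pm (69 points), Petrov→Section 2pm (86 points), Eriksen→Section 9am (54 points) — total 92+69+86+54 = 301 points.
Column-greedy (each section in turn goes to its best remaining student) gives 286 points, worse by 15.

Max total: 301 points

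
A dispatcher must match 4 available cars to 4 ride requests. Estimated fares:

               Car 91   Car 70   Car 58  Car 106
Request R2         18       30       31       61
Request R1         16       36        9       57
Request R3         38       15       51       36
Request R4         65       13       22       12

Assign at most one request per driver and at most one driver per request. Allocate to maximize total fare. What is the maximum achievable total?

Maximum total: $213

Optimal: Car 91→Request R4 ($65), Car 70→Request R1 ($36), Car 58→Request R3 ($51), Car 106→Request R2 ($61) — total 65+36+51+61 = $213.
Next-best assignment: Car 91→Request R4, Car 70→Request R2, Car 58→Request R3, Car 106→Request R1 = $203.
Swapping Car 70↔Car 106 (Car 70→Request R2 $30, Car 106→Request R1 $57) loses 10.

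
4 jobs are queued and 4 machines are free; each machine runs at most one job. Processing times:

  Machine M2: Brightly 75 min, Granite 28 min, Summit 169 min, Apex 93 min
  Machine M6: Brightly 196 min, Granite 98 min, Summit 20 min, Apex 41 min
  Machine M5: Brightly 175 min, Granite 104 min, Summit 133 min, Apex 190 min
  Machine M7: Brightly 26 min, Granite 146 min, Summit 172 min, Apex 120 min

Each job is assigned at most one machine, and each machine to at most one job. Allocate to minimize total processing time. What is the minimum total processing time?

Optimal: Brightly→Machine M7 (26 min), Granite→Machine M2 (28 min), Summit→Machine M5 (133 min), Apex→Machine M6 (41 min) — total 26+28+133+41 = 228 min.
Min-entry greedy (repeatedly take the single cheapest remaining cell) gives 264 min, worse by 36.
Every other assignment is strictly worse.

Min total: 228 min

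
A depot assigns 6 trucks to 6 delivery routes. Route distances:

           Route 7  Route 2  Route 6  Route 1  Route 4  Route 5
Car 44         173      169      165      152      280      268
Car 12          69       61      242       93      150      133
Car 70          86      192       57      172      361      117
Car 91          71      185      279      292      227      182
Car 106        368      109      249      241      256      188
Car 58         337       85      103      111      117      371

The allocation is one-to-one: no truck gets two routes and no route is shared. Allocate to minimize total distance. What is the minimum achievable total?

Optimal: Car 44→Route 1 (152 km), Car 12→Route 5 (133 km), Car 70→Route 6 (57 km), Car 91→Route 7 (71 km), Car 106→Route 2 (109 km), Car 58→Route 4 (117 km) — total 152+133+57+71+109+117 = 639 km.
Min-entry greedy (repeatedly take the single cheapest remaining cell) gives 768 km, worse by 129.
Swapping Car 12↔Car 91 (Car 12→Route 7 69 km, Car 91→Route 5 182 km) adds 47.
Checked against all permutations: 639 km is optimal.

Minimum total: 639 km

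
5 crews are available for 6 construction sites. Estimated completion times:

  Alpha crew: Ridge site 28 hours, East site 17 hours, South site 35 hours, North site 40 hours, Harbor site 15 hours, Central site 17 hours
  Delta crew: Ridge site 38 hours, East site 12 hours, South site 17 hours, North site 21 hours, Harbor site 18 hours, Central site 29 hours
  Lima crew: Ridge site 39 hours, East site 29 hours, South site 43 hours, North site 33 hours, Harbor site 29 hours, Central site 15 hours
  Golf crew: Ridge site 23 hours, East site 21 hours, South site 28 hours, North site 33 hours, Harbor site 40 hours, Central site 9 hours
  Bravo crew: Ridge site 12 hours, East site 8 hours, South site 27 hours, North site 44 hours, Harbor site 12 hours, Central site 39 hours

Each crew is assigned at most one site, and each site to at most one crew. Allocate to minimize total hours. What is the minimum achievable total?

Minimum total: 78 hours

Optimal: Alpha crew→Harbor site (15 hours), Delta crew→South site (17 hours), Lima crew→Central site (15 hours), Golf crew→Ridge site (23 hours), Bravo crew→East site (8 hours) — total 15+17+15+23+8 = 78 hours.
Row-greedy (each crew in turn takes its cheapest remaining site) gives 92 hours, worse by 14.
Next-best assignment: Alpha crew→Harbor site, Delta crew→South site, Lima crew→Central site, Golf crew→East site, Bravo crew→Ridge site = 80 hours.
Swapping Lima crew↔Delta crew (Lima crew→South site 43 hours, Delta crew→Central site 29 hours) adds 40.
No other one-to-one assignment undercuts 78 hours.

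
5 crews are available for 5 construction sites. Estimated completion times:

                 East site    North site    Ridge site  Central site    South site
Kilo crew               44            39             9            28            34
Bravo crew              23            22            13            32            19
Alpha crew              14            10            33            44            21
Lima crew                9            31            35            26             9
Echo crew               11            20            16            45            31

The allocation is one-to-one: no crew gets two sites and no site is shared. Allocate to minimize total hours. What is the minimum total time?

Optimal: Kilo crew→Ridge site (9 hours), Bravo crew→Central site (32 hours), Alpha crew→North site (10 hours), Lima crew→South site (9 hours), Echo crew→East site (11 hours) — total 9+32+10+9+11 = 71 hours.
Row-greedy (each crew in turn takes its cheapest remaining site) gives 92 hours, worse by 21.
No other one-to-one assignment undercuts 71 hours.

Minimum total: 71 hours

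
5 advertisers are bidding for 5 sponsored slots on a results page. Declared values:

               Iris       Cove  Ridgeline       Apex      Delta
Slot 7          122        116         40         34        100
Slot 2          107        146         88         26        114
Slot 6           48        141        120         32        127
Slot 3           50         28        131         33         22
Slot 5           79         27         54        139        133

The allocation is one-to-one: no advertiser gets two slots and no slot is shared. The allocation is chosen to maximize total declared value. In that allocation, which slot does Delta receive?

Delta receives Slot 6.

Optimal: Iris→Slot 7 ($122), Cove→Slot 2 ($146), Ridgeline→Slot 3 ($131), Apex→Slot 5 ($139), Delta→Slot 6 ($127) — total 122+146+131+139+127 = $665.
No other one-to-one assignment exceeds $665.
Delta's own top slot is Slot 5 ($133), but forcing Delta→Slot 5 and reassigning the rest optimally gives only $564 — worse by 101.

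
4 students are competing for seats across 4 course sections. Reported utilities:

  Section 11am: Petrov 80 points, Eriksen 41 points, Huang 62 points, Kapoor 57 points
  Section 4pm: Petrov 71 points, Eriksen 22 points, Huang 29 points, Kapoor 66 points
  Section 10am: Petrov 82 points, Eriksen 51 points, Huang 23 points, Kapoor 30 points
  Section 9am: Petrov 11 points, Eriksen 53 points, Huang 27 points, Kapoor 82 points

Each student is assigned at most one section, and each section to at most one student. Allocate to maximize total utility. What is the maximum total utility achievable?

Optimal: Petrov→Section 4pm (71 points), Eriksen→Section 10am (51 points), Huang→Section 11am (62 points), Kapoor→Section 9am (82 points) — total 71+51+62+82 = 266 points.
Next-best assignment: Petrov→Section 10am, Eriksen→Section 9am, Huang→Section 11am, Kapoor→Section 4pm = 263 points.
No other one-to-one assignment exceeds 266 points.

Maximum total: 266 points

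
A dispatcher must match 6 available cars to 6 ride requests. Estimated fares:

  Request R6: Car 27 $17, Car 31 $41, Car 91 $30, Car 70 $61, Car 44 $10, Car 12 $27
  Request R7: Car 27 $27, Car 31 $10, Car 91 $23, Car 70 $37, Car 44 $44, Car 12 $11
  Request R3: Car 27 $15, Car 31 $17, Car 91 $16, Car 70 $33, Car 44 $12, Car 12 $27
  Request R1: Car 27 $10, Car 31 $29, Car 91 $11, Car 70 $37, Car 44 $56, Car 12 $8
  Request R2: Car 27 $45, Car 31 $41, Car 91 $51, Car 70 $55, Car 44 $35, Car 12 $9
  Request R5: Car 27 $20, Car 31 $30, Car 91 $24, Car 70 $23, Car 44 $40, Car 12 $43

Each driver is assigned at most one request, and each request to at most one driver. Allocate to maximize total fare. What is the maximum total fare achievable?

Max total: $255

Optimal: Car 27→Request R7 ($27), Car 31→Request R3 ($17), Car 91→Request R2 ($51), Car 70→Request R6 ($61), Car 44→Request R1 ($56), Car 12→Request R5 ($43) — total 27+17+51+61+56+43 = $255.
Row-greedy (each driver in turn takes its best remaining request) gives $230, worse by 25.
No other one-to-one assignment exceeds $255.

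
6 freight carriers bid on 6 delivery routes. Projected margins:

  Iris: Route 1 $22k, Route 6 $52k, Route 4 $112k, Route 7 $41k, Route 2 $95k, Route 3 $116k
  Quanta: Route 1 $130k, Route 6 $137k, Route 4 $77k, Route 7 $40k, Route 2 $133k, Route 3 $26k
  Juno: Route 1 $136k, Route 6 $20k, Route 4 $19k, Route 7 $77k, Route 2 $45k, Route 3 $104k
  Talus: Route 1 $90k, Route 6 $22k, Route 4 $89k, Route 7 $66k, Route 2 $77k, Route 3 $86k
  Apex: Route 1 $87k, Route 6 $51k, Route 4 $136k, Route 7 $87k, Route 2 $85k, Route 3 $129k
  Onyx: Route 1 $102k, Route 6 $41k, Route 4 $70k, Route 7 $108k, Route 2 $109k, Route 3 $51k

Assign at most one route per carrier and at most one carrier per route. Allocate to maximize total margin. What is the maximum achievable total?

Maximum total: $710k

Treat this as an assignment problem: match each carrier to one route.
Optimal: Iris→Route 3 ($116k), Quanta→Route 6 ($137k), Juno→Route 1 ($136k), Talus→Route 2 ($77k), Apex→Route 4 ($136k), Onyx→Route 7 ($108k) — total 116+137+136+77+136+108 = $710k.
Max-entry greedy (repeatedly take the single best remaining cell) gives $700k, worse by 10.
Next-best assignment: Iris→Route 3, Quanta→Route 6, Juno→Route 1, Talus→Route 7, Apex→Route 4, Onyx→Route 2 = $700k.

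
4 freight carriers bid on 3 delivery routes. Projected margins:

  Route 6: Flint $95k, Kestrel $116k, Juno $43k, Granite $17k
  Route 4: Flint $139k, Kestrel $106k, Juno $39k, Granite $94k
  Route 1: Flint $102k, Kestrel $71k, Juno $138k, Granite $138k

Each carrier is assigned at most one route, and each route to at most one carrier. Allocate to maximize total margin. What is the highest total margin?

Treat this as an assignment problem: match each carrier to one route.
Optimal: Kestrel→Route 6 ($116k), Flint→Route 4 ($139k), Juno→Route 1 ($138k) — total 116+139+138 = $393k.
Checked against all permutations: $393k is optimal.

Max total: $393k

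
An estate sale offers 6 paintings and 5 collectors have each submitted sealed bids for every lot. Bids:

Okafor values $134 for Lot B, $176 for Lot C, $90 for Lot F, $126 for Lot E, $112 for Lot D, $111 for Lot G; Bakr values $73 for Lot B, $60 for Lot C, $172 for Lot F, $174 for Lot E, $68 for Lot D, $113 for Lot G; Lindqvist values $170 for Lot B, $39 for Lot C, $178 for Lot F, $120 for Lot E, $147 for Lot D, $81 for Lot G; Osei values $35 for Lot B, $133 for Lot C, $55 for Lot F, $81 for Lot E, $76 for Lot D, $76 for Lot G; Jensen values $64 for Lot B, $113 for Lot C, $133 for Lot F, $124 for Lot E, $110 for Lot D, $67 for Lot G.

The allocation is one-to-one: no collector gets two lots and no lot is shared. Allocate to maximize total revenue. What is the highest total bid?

Optimal: Okafor→Lot B ($134), Bakr→Lot E ($174), Lindqvist→Lot F ($178), Osei→Lot C ($133), Jensen→Lot D ($110) — total 134+174+178+133+110 = $729.
Max-entry greedy (repeatedly take the single best remaining cell) gives $714, worse by 15.
Checked against all permutations: $729 is optimal.

Maximum total: $729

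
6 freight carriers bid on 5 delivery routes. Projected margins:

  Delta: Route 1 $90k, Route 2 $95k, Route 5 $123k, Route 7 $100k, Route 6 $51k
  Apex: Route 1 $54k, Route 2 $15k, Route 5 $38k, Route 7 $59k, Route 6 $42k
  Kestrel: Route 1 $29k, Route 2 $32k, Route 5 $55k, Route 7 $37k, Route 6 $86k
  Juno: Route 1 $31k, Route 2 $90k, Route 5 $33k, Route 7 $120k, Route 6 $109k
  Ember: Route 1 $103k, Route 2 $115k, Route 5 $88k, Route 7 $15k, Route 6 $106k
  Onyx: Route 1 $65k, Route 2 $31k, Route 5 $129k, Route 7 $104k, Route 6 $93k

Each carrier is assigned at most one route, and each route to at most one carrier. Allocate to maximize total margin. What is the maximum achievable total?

Optimal: Delta→Route 1 ($90k), Ember→Route 2 ($115k), Onyx→Route 5 ($129k), Juno→Route 7 ($120k), Kestrel→Route 6 ($86k) — total 90+115+129+120+86 = $540k.
Row-greedy (each carrier in turn takes its best remaining route) gives $461k, worse by 79.
Checked against all permutations: $540k is optimal.

Max total: $540k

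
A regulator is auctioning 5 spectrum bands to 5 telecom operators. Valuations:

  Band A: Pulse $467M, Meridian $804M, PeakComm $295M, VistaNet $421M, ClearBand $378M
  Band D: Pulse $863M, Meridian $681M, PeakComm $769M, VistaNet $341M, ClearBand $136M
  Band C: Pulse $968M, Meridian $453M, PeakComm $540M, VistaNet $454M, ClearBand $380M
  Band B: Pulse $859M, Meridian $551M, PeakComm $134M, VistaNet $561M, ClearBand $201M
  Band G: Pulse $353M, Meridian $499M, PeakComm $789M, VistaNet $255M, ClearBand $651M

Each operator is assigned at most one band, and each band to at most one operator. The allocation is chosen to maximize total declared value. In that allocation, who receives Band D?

PeakComm receives Band D.

This is the linear assignment problem.
Optimal: Pulse→Band C ($968M), Meridian→Band A ($804M), PeakComm→Band D ($769M), VistaNet→Band B ($561M), ClearBand→Band G ($651M) — total 968+804+769+561+651 = $3753M.
Max-entry greedy (repeatedly take the single best remaining cell) gives $3258M, worse by 495.
PeakComm's own top band is Band G ($789M), but forcing PeakComm→Band G and reassigning the rest optimally gives only $3397M — worse by 356.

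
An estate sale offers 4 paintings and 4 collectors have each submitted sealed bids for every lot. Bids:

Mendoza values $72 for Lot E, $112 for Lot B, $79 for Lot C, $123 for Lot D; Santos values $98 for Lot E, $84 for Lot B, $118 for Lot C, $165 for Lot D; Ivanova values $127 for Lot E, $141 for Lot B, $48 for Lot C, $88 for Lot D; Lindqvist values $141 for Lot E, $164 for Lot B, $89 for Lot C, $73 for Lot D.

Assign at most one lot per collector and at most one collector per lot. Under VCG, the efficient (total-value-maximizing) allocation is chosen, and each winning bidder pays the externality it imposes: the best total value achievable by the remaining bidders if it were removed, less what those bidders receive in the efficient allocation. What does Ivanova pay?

Efficient allocation: Mendoza→Lot C ($79), Santos→Lot D ($165), Ivanova→Lot E ($127), Lindqvist→Lot B ($164); total welfare W = $535.
Ivanova receives Lot E at value $127, so the others get W − 127 = $408.
Without Ivanova: best allocation of the remaining 3 bidders over all 4 lots is Mendoza→Lot B ($112), Santos→Lot D ($165), Lindqvist→Lot E ($141), total $418.
VCG payment = (others' best without Ivanova) − (others' welfare with Ivanova) = 418 − 408 = $10.

Ivanova pays $10.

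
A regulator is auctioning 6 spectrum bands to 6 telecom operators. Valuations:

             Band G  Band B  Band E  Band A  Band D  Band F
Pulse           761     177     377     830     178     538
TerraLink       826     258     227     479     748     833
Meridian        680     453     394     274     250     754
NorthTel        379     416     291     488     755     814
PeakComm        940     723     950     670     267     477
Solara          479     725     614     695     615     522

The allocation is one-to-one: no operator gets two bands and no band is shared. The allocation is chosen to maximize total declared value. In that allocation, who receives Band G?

TerraLink receives Band G.

Optimal: Pulse→Band A ($830M), TerraLink→Band G ($826M), Meridian→Band F ($754M), NorthTel→Band D ($755M), PeakComm→Band E ($950M), Solara→Band B ($725M) — total 830+826+754+755+950+725 = $4840M.
Row-greedy (each operator in turn takes its best remaining band) gives $4773M, worse by 67.
TerraLink's own top band is Band F ($833M), but forcing TerraLink→Band F and reassigning the rest optimally gives only $4773M — worse by 67.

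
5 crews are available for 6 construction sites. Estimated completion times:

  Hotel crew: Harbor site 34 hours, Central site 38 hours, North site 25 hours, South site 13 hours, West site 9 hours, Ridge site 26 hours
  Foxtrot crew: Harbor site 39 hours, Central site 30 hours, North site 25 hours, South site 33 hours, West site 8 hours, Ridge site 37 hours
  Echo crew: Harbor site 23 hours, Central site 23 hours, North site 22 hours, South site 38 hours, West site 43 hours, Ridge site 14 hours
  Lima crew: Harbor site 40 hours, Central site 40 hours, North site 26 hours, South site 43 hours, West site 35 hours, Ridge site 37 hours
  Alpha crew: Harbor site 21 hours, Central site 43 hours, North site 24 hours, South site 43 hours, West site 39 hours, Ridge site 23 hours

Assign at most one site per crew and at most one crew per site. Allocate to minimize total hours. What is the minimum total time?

Minimum total: 82 hours

Optimal: Hotel crew→South site (13 hours), Foxtrot crew→West site (8 hours), Echo crew→Ridge site (14 hours), Lima crew→North site (26 hours), Alpha crew→Harbor site (21 hours) — total 13+8+14+26+21 = 82 hours.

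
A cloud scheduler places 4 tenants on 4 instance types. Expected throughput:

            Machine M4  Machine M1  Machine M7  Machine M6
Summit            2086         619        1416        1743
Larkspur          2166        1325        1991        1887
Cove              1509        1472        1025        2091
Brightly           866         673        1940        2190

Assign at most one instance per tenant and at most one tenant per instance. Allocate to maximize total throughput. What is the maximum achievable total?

Maximum total: 7739 ops/s

This is a one-to-one assignment (maximum-weight bipartite matching).
Optimal: Summit→Machine M4 (2086 ops/s), Larkspur→Machine M7 (1991 ops/s), Cove→Machine M1 (1472 ops/s), Brightly→Machine M6 (2190 ops/s) — total 2086+1991+1472+2190 = 7739 ops/s.
Max-entry greedy (repeatedly take the single best remaining cell) gives 7244 ops/s, worse by 495.
Swapping Brightly↔Summit (Brightly→Machine M4 866 ops/s, Summit→Machine M6 1743 ops/s) loses 1667.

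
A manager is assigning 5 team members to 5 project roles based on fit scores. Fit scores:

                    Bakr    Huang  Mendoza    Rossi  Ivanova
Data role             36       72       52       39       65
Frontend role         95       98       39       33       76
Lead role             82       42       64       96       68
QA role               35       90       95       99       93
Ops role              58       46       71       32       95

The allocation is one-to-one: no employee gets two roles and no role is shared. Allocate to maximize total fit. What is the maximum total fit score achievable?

Optimal: Bakr→Frontend role (95 pts), Huang→Data role (72 pts), Mendoza→QA role (95 pts), Rossi→Lead role (96 pts), Ivanova→Ops role (95 pts) — total 95+72+95+96+95 = 453 pts.
Row-greedy (each employee in turn takes its best remaining role) gives 417 pts, worse by 36.
Checked against all permutations: 453 pts is optimal.

Maximum total: 453 pts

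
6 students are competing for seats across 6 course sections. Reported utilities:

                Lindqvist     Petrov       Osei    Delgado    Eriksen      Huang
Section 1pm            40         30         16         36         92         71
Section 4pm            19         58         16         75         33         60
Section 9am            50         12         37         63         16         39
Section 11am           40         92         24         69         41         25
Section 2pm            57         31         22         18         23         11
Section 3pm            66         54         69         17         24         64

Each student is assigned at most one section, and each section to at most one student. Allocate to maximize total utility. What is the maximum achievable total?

Max total: 433 points

Treat this as an assignment problem: match each student to one section.
Optimal: Lindqvist→Section 2pm (57 points), Petrov→Section 11am (92 points), Osei→Section 3pm (69 points), Delgado→Section 9am (63 points), Eriksen→Section 1pm (92 points), Huang→Section 4pm (60 points) — total 57+92+69+63+92+60 = 433 points.
Max-entry greedy (repeatedly take the single best remaining cell) gives 424 points, worse by 9.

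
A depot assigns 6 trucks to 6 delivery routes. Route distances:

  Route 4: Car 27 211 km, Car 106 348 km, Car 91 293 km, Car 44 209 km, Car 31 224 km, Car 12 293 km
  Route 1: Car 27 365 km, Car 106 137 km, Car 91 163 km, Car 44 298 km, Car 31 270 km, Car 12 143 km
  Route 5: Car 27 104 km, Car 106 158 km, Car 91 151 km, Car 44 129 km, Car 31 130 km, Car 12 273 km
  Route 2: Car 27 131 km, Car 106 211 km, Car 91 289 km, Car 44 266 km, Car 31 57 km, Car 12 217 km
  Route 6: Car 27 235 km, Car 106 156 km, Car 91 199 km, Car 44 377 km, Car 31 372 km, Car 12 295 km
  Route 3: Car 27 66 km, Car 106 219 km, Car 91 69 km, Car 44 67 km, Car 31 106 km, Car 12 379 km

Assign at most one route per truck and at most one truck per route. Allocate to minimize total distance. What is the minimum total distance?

Optimal: Car 27→Route 5 (104 km), Car 106→Route 6 (156 km), Car 91→Route 3 (69 km), Car 44→Route 4 (209 km), Car 31→Route 2 (57 km), Car 12→Route 1 (143 km) — total 104+156+69+209+57+143 = 738 km.
Column-greedy (each route in turn goes to its cheapest remaining truck) gives 1085 km, worse by 347.
Next-best assignment: Car 27→Route 4, Car 106→Route 6, Car 91→Route 3, Car 44→Route 5, Car 31→Route 2, Car 12→Route 1 = 765 km.
Swapping Car 12↔Car 106 (Car 12→Route 6 295 km, Car 106→Route 1 137 km) adds 133.
No other one-to-one assignment undercuts 738 km.

Minimum total: 738 km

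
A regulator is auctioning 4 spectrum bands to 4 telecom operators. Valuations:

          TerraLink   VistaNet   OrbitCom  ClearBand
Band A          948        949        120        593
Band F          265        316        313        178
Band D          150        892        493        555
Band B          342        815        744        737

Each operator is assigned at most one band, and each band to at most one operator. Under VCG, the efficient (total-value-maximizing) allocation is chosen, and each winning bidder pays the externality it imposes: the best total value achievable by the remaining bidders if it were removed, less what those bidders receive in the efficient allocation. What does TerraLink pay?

Efficient allocation: TerraLink→Band A ($948M), VistaNet→Band D ($892M), OrbitCom→Band F ($313M), ClearBand→Band B ($737M); total welfare W = $2890M.
TerraLink receives Band A at value $948M, so the others get W − 948 = $1942M.
Without TerraLink: best allocation of the remaining 3 bidders over all 4 bands is VistaNet→Band A ($949M), OrbitCom→Band B ($744M), ClearBand→Band D ($555M), total $2248M.
VCG payment = (others' best without TerraLink) − (others' welfare with TerraLink) = 2248 − 1942 = $306M.

TerraLink pays $306M.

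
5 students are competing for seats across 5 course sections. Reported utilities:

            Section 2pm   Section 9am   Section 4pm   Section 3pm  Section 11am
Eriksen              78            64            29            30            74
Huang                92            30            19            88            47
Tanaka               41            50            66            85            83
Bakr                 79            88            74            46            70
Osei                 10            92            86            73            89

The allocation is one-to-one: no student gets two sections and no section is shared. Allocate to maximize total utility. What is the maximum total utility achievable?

Maximum total: 425 points

Optimal: Eriksen→Section 11am (74 points), Huang→Section 2pm (92 points), Tanaka→Section 3pm (85 points), Bakr→Section 9am (88 points), Osei→Section 4pm (86 points) — total 74+92+85+88+86 = 425 points.
Next-best assignment: Eriksen→Section 2pm, Huang→Section 3pm, Tanaka→Section 11am, Bakr→Section 9am, Osei→Section 4pm = 423 points.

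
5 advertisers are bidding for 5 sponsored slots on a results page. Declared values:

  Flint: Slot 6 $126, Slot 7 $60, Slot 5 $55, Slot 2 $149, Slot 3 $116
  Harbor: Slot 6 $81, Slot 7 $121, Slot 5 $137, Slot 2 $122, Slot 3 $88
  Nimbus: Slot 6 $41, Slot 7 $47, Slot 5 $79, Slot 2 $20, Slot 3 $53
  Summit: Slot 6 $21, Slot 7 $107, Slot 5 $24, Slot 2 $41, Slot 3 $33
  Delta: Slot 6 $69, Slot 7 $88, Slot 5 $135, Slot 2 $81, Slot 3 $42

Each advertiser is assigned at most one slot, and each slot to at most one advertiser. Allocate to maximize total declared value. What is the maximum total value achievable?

Maximum total: $543

This is a one-to-one assignment (maximum-weight bipartite matching).
Optimal: Flint→Slot 6 ($126), Harbor→Slot 2 ($122), Nimbus→Slot 3 ($53), Summit→Slot 7 ($107), Delta→Slot 5 ($135) — total 126+122+53+107+135 = $543.
Column-greedy (each slot in turn goes to its best remaining advertiser) gives $476, worse by 67.
Next-best assignment: Flint→Slot 2, Harbor→Slot 6, Nimbus→Slot 3, Summit→Slot 7, Delta→Slot 5 = $525.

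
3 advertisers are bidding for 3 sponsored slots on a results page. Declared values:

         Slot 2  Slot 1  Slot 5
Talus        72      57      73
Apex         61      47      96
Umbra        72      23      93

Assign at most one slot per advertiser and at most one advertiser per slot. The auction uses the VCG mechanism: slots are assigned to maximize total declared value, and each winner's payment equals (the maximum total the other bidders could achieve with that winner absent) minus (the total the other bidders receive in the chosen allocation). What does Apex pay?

Efficient allocation: Talus→Slot 1 ($57), Apex→Slot 5 ($96), Umbra→Slot 2 ($72); total welfare W = $225.
Apex receives Slot 5 at value $96, so the others get W − 96 = $129.
Without Apex: best allocation of the remaining 2 bidders over all 3 slots is Talus→Slot 2 ($72), Umbra→Slot 5 ($93), total $165.
VCG payment = (others' best without Apex) − (others' welfare with Apex) = 165 − 129 = $36.

Apex pays $36.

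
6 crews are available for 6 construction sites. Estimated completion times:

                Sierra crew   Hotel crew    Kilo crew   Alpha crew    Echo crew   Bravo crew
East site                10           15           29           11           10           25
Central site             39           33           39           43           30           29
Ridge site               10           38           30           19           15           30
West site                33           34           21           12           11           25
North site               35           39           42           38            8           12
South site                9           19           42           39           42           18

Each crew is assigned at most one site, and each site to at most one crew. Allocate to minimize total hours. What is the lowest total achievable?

This is the linear assignment problem.
Optimal: Sierra crew→Ridge site (10 hours), Hotel crew→South site (19 hours), Kilo crew→West site (21 hours), Alpha crew→East site (11 hours), Echo crew→North site (8 hours), Bravo crew→Central site (29 hours) — total 10+19+21+11+8+29 = 98 hours.
Row-greedy (each crew in turn takes its cheapest remaining site) gives 101 hours, worse by 3.
No other one-to-one assignment undercuts 98 hours.

Minimum total: 98 hours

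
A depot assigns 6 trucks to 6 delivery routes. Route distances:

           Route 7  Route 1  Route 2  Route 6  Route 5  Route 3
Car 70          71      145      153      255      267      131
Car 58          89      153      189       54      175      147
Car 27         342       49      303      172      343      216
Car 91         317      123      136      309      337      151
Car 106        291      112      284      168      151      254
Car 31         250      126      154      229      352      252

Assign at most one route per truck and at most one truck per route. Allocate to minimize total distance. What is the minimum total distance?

Optimal: Car 70→Route 7 (71 km), Car 58→Route 6 (54 km), Car 27→Route 1 (49 km), Car 91→Route 3 (151 km), Car 106→Route 5 (151 km), Car 31→Route 2 (154 km) — total 71+54+49+151+151+154 = 630 km.
Column-greedy (each route in turn goes to its cheapest remaining truck) gives 713 km, worse by 83.

Minimum total: 630 km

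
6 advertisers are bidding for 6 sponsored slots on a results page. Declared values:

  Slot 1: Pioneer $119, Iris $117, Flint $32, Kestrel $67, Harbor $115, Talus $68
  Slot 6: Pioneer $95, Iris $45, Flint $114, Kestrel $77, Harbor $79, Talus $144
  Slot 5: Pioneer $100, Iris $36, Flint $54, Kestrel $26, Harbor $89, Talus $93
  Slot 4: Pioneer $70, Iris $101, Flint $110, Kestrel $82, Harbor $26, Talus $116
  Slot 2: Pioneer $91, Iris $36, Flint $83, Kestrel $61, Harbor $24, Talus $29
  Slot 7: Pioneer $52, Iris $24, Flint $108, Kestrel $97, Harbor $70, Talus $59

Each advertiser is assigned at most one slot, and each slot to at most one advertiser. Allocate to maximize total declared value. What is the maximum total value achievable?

Optimal: Pioneer→Slot 2 ($91), Iris→Slot 1 ($117), Flint→Slot 4 ($110), Kestrel→Slot 7 ($97), Harbor→Slot 5 ($89), Talus→Slot 6 ($144) — total 91+117+110+97+89+144 = $648.
Row-greedy (each advertiser in turn takes its best remaining slot) gives $549, worse by 99.
Swapping Pioneer↔Flint (Pioneer→Slot 4 $70, Flint→Slot 2 $83) loses 48.
Every other assignment is strictly worse.

Maximum total: $648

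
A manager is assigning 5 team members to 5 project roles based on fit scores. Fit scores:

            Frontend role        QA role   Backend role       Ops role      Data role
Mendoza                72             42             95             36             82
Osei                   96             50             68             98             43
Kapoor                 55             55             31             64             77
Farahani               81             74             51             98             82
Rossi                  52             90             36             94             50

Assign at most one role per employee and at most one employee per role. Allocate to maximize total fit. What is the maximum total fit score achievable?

Optimal: Mendoza→Backend role (95 pts), Osei→Frontend role (96 pts), Kapoor→Data role (77 pts), Farahani→Ops role (98 pts), Rossi→QA role (90 pts) — total 95+96+77+98+90 = 456 pts.
Row-greedy (each employee in turn takes its best remaining role) gives 441 pts, worse by 15.
Next-best assignment: Mendoza→Backend role, Osei→Ops role, Kapoor→Data role, Farahani→Frontend role, Rossi→QA role = 441 pts.
Swapping Rossi↔Mendoza (Rossi→Backend role 36 pts, Mendoza→QA role 42 pts) loses 107.

Max total: 456 pts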